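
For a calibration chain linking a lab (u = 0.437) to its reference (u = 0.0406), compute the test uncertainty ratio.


TUR = u_lab / u_ref
= 0.437 / 0.0406
= 10.7635

10.7635


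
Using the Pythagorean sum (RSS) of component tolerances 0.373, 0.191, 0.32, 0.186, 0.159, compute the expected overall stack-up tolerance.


RSS = sqrt(0.373^2 + 0.191^2 + 0.32^2 + 0.186^2 + 0.159^2)
= sqrt(0.337887)
= 0.5813

0.5813


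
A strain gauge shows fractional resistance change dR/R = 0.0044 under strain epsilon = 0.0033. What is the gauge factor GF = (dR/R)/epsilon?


GF = (dR/R) / epsilon
= 0.0044 / 0.0033
= 1.3333

1.3333


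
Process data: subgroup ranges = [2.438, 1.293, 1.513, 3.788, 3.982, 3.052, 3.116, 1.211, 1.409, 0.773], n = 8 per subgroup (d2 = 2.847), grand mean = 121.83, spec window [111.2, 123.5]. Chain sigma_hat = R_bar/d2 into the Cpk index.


R_bar = (2.438 + 1.293 + 1.513 + 3.788 + 3.982 + 3.052 + 3.116 + 1.211 + 1.409 + 0.773) / 10 = 2.2575
sigma = R_bar / d2 = 2.2575 / 2.847 = 0.79293994
Cp = (USL - LSL)/(6*sigma) = (123.5 - 111.2)/(6*0.79293994) = 2.5853
Cpu = (123.5 - 121.83)/(3*0.79293994) = 0.7020
Cpl = (121.83 - 111.2)/(3*0.79293994) = 4.4686
Cpk = min(Cpu, Cpl) = 0.7020

0.7020


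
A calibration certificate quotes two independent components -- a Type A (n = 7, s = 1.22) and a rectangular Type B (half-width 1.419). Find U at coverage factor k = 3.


u_A = s / sqrt(n) = 1.22 / sqrt(7) = 0.46111666
u_B = half_width / sqrt(3) = 1.419 / sqrt(3) = 0.81926003
uc = sqrt(u_A^2 + u_B^2) = sqrt(0.46111666^2 + 0.81926003^2) = 0.94011466
U = k * uc = 3 * 0.94011466
U = 2.8203

2.8203


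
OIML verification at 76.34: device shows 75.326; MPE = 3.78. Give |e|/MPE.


e = indication - reference = 75.326 - 76.34 = -1.0140
|e| = 1.0140
ratio = |e| / MPE = 1.0140 / 3.78
ratio = 0.2683

0.2683


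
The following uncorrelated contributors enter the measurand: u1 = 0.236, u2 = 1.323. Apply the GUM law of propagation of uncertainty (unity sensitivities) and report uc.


uc = sqrt(0.236^2 + 1.323^2)
uc = sqrt(1.806025)
uc = 1.3439

1.3439


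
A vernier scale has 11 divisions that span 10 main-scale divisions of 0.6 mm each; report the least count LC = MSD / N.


LC = MSD / n_div
= 0.6 / 11
= 0.0545

0.0545


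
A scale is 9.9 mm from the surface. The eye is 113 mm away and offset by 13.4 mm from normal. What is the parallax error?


error = h * offset / d
= 9.9 * 13.4 / 113
= 1.1740

1.1740


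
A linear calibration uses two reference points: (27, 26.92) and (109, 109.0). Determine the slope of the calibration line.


slope = (y2 - y1) / (x2 - x1)
= (109.0 - 26.92) / (109 - 27)
= 82.0800 / 82
= 1.0010

1.0010


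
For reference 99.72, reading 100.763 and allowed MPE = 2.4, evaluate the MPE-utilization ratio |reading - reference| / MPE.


e = indication - reference = 100.763 - 99.72 = 1.0430
|e| = 1.0430
ratio = |e| / MPE = 1.0430 / 2.4
ratio = 0.4346

0.4346


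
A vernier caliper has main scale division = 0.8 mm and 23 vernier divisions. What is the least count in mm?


LC = MSD / n_div
= 0.8 / 23
= 0.0348

0.0348


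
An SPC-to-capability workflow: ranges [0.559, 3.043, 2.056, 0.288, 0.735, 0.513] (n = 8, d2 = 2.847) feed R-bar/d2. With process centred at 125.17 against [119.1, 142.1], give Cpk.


R_bar = (0.559 + 3.043 + 2.056 + 0.288 + 0.735 + 0.513) / 6 = 1.199
sigma = R_bar / d2 = 1.199 / 2.847 = 0.42114506
Cp = (USL - LSL)/(6*sigma) = (142.1 - 119.1)/(6*0.42114506) = 9.1022
Cpu = (142.1 - 125.17)/(3*0.42114506) = 13.4000
Cpl = (125.17 - 119.1)/(3*0.42114506) = 4.8044
Cpk = min(Cpu, Cpl) = 4.8044

4.8044


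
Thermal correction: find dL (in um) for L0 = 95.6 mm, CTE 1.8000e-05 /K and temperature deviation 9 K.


dL = L * alpha * dT
= 95.6 * 1.8000e-05 * 9
= 0.0154872 mm
dL_um = 0.0154872 * 1000 = 15.4872 um

15.4872


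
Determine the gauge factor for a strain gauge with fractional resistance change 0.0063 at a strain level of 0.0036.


GF = (dR/R) / epsilon
= 0.0063 / 0.0036
= 1.7500

1.7500


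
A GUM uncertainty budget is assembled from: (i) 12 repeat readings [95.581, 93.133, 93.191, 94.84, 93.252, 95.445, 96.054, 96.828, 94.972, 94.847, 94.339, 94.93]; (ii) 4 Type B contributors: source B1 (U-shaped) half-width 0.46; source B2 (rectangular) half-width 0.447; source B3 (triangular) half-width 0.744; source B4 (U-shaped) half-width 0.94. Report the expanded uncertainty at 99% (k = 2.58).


mean = (95.581 + 93.133 + 93.191 + 94.84 + 93.252 + 95.445 + 96.054 + 96.828 + 94.972 + 94.847 + 94.339 + 94.93) / 12 = 94.78433333
s = sqrt(sum((x - mean)^2)/(n-1)) = 1.1573963
u_A = s / sqrt(n) = 1.1573963 / sqrt(12) = 0.33411153
u_B1 = 0.46 / sqrt(2) = 0.32526912
u_B2 = 0.447 / sqrt(3) = 0.25807557
u_B3 = 0.744 / sqrt(6) = 0.30373673
u_B4 = 0.94 / sqrt(2) = 0.66468037
uc = sqrt(0.33411153^2 + 0.32526912^2 + 0.25807557^2 + 0.30373673^2 + 0.66468037^2) = 0.90448301
U = k * uc = 2.58 * 0.90448301
U = 2.3336

2.3336


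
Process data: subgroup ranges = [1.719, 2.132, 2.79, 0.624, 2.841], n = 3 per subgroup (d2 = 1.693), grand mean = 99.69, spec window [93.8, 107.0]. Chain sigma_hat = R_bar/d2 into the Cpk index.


R_bar = (1.719 + 2.132 + 2.79 + 0.624 + 2.841) / 5 = 2.0212
sigma = R_bar / d2 = 2.0212 / 1.693 = 1.1938571
Cp = (USL - LSL)/(6*sigma) = (107.0 - 93.8)/(6*1.1938571) = 1.8428
Cpu = (107.0 - 99.69)/(3*1.1938571) = 2.0410
Cpl = (99.69 - 93.8)/(3*1.1938571) = 1.6445
Cpk = min(Cpu, Cpl) = 1.6445

1.6445


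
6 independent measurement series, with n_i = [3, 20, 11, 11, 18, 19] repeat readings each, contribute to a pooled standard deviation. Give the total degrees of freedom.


nu = sum_i (n_i - 1)
nu = ((3 - 1) + (20 - 1) + (11 - 1) + (11 - 1) + (18 - 1) + (19 - 1))
nu = 2 + 19 + 10 + 10 + 17 + 18
nu = 76

76


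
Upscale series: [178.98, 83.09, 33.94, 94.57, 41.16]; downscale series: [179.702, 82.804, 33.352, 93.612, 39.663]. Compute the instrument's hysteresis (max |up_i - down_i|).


|178.98 - 179.702| = 0.7220
|83.09 - 82.804| = 0.2860
|33.94 - 33.352| = 0.5880
|94.57 - 93.612| = 0.9580
|41.16 - 39.663| = 1.4970
hysteresis = max(diffs) = 1.4970

1.4970


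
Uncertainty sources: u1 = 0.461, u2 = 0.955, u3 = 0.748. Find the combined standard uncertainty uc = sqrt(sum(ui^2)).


uc = sqrt(0.461^2 + 0.955^2 + 0.748^2)
uc = sqrt(1.68405)
uc = 1.2977

1.2977


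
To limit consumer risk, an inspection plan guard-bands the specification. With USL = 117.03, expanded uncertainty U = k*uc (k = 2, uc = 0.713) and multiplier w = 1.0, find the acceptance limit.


U = k * uc = 2 * 0.713 = 1.426
guard band g = w * U = 1.0 * 1.426 = 1.426
AL = USL - g = 117.03 - 1.426
AL = 115.6040

115.6040


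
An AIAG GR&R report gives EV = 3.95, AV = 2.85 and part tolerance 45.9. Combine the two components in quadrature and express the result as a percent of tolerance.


GRR = sqrt(EV^2 + AV^2) = sqrt(3.95^2 + 2.85^2) = 4.8708316
%GRR = GRR / tol * 100 = 4.8708316 / 45.9 * 100
%GRR = 10.6118

10.6118


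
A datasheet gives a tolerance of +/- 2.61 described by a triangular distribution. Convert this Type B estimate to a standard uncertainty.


u_B = half_width / sqrt(6)
u_B = 2.61 / 2.4494897
u_B = 1.0655

1.0655


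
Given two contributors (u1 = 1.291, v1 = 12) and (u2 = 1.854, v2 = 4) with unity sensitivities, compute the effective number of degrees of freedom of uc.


uc = sqrt(u1^2 + u2^2) = sqrt(1.291^2 + 1.854^2) = 2.2592027
v_eff = uc^4 / (u1^4/v1 + u2^4/v2)
= 2.2592027^4 / (1.291^4/12 + 1.854^4/4)
= 26.050784 / 3.1852708
v_eff = 8.1785

8.1785


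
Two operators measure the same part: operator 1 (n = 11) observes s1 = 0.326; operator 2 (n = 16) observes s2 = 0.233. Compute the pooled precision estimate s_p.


s_p = sqrt(((n1-1)*s1^2 + (n2-1)*s2^2) / (n1+n2-2))
numerator = (11-1)*0.326^2 + (16-1)*0.233^2 = 1.06276 + 0.814335 = 1.877095
denominator = 11 + 16 - 2 = 25
s_p^2 = 1.877095 / 25 = 0.0750838
s_p = sqrt(0.0750838) = 0.2740

0.2740


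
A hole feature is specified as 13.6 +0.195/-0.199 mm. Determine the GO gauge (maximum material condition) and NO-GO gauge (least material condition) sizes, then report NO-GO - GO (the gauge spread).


GO = nominal - lower_tol (smallest hole = maximum material condition)
GO = 13.6 - 0.199 = 13.401
NO-GO = nominal + upper_tol (largest hole = least material condition)
NO-GO = 13.6 + 0.195 = 13.795
spread = NO-GO - GO = 13.795 - 13.401 = 0.3940

0.3940


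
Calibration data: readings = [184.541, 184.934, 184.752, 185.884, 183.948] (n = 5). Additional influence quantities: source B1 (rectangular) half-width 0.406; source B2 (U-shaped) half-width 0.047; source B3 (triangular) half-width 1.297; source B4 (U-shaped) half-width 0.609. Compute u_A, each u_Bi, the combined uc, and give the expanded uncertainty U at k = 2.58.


mean = (184.541 + 184.934 + 184.752 + 185.884 + 183.948) / 5 = 184.8118
s = sqrt(sum((x - mean)^2)/(n-1)) = 0.70491219
u_A = s / sqrt(n) = 0.70491219 / sqrt(5) = 0.31524632
u_B1 = 0.406 / sqrt(3) = 0.23440421
u_B2 = 0.047 / sqrt(2) = 0.033234019
u_B3 = 1.297 / sqrt(6) = 0.52949803
u_B4 = 0.609 / sqrt(2) = 0.43062803
uc = sqrt(0.31524632^2 + 0.23440421^2 + 0.033234019^2 + 0.52949803^2 + 0.43062803^2) = 0.788187
U = k * uc = 2.58 * 0.788187
U = 2.0335

2.0335


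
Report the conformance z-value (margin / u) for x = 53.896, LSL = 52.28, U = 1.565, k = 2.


u = U / k = 1.565 / 2 = 0.7825
margin = |LSL - x| = |52.28 - 53.896| = 1.616
z = margin / u = 1.616 / 0.7825
z = 2.0652

2.0652


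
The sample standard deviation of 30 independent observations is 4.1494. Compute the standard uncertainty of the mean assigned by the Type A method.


u_A = s / sqrt(n)
u_A = 4.1494 / sqrt(30)
u_A = 4.1494 / 5.4772256
u_A = 0.7576

0.7576


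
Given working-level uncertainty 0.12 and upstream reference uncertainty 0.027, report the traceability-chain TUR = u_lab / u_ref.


TUR = u_lab / u_ref
= 0.12 / 0.027
= 4.4444

4.4444


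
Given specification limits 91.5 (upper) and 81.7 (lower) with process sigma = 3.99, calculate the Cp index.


Cp = (USL - LSL) / (6 * sigma)
= (91.5 - 81.7) / (6 * 3.99)
= 9.8000 / 23.9400
= 0.4094

0.4094


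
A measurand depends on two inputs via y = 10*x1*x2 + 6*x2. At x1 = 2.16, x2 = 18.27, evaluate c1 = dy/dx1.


y = 10*x1*x2 + 6*x2
dy/dx1 = 10*x2
Evaluate at x2 = 18.27: c1 = 10 * 18.27
c1 = 182.7000

182.7000


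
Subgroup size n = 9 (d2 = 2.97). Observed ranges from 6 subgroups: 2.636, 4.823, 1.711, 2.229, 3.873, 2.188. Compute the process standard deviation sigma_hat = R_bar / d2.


R_bar = (2.636 + 4.823 + 1.711 + 2.229 + 3.873 + 2.188) / 6
R_bar = 17.46 / 6 = 2.91
sigma_hat = R_bar / d2 = 2.91 / 2.97 = 0.9798

0.9798


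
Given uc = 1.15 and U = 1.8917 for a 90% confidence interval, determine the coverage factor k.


k = U / uc
k = 1.8917 / 1.15
k = 1.645

1.645


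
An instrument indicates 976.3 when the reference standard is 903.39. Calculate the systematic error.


Systematic error = measured - true
= 976.3 - 903.39
= 72.9100

72.9100


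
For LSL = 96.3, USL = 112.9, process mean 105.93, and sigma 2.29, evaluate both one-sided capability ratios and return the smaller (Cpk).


Cpu = (USL - mean) / (3*sigma) = (112.9 - 105.93) / (3*2.29) = 1.0146
Cpl = (mean - LSL) / (3*sigma) = (105.93 - 96.3) / (3*2.29) = 1.4017
Cpk = min(Cpu, Cpl) = 1.0146

1.0146


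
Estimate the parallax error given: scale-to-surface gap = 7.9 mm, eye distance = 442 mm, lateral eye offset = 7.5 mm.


error = h * offset / d
= 7.9 * 7.5 / 442
= 0.1340

0.1340


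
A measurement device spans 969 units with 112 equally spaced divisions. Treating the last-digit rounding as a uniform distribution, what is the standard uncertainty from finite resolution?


resolution = range / divisions
resolution = 969 / 112 = 8.6517857
u_res = resolution / (2*sqrt(3))
u_res = 8.6517857 / 3.4641016
u_res = 2.4976

2.4976


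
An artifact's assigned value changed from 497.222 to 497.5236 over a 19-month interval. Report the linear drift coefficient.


rate = (v2 - v1) / months
= (497.5236 - 497.222) / 19
= 0.3016 / 19
= 0.0159

0.0159


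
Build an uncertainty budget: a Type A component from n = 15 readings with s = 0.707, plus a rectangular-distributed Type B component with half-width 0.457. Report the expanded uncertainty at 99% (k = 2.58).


u_A = s / sqrt(n) = 0.707 / sqrt(15) = 0.18254662
u_B = half_width / sqrt(3) = 0.457 / sqrt(3) = 0.26384907
uc = sqrt(u_A^2 + u_B^2) = sqrt(0.18254662^2 + 0.26384907^2) = 0.32084202
U = k * uc = 2.58 * 0.32084202
U = 0.8278

0.8278


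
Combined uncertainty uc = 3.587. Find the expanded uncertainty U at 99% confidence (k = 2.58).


U = k * uc
U = 2.58 * 3.587
U = 9.2545

9.2545


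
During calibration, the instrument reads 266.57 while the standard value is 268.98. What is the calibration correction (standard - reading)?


Correction = standard - reading
= 268.98 - 266.57
= 2.4100

2.4100


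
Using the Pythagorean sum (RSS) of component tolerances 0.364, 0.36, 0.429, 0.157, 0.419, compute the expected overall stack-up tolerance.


RSS = sqrt(0.364^2 + 0.36^2 + 0.429^2 + 0.157^2 + 0.419^2)
= sqrt(0.646347)
= 0.8040

0.8040


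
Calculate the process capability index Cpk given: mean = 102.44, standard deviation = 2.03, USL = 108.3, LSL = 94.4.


Cpu = (USL - mean) / (3*sigma) = (108.3 - 102.44) / (3*2.03) = 0.9622
Cpl = (mean - LSL) / (3*sigma) = (102.44 - 94.4) / (3*2.03) = 1.3202
Cpk = min(Cpu, Cpl) = 0.9622

0.9622


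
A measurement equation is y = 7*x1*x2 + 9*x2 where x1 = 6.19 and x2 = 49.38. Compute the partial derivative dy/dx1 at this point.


y = 7*x1*x2 + 9*x2
dy/dx1 = 7*x2
Evaluate at x2 = 49.38: c1 = 7 * 49.38
c1 = 345.6600

345.6600


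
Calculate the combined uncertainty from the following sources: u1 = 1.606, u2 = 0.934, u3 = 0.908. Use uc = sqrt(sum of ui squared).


uc = sqrt(1.606^2 + 0.934^2 + 0.908^2)
uc = sqrt(4.276056)
uc = 2.0679

2.0679


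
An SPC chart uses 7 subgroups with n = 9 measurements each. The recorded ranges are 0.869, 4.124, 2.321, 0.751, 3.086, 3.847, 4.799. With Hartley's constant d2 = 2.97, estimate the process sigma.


R_bar = (0.869 + 4.124 + 2.321 + 0.751 + 3.086 + 3.847 + 4.799) / 7
R_bar = 19.797 / 7 = 2.8281429
sigma_hat = R_bar / d2 = 2.8281429 / 2.97 = 0.9522

0.9522


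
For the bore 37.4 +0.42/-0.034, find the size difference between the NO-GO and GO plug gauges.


GO = nominal - lower_tol (smallest hole = maximum material condition)
GO = 37.4 - 0.034 = 37.366
NO-GO = nominal + upper_tol (largest hole = least material condition)
NO-GO = 37.4 + 0.42 = 37.82
spread = NO-GO - GO = 37.82 - 37.366 = 0.4540

0.4540


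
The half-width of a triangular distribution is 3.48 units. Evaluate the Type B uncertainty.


u_B = half_width / sqrt(6)
u_B = 3.48 / 2.4494897
u_B = 1.4207

1.4207


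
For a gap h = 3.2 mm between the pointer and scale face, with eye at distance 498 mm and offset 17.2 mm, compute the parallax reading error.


error = h * offset / d
= 3.2 * 17.2 / 498
= 0.1105

0.1105


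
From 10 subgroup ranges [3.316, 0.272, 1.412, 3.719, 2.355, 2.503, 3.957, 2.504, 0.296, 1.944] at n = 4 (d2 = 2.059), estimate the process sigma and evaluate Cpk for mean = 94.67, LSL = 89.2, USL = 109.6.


R_bar = (3.316 + 0.272 + 1.412 + 3.719 + 2.355 + 2.503 + 3.957 + 2.504 + 0.296 + 1.944) / 10 = 2.2278
sigma = R_bar / d2 = 2.2278 / 2.059 = 1.0819815
Cp = (USL - LSL)/(6*sigma) = (109.6 - 89.2)/(6*1.0819815) = 3.1424
Cpu = (109.6 - 94.67)/(3*1.0819815) = 4.5996
Cpl = (94.67 - 89.2)/(3*1.0819815) = 1.6852
Cpk = min(Cpu, Cpl) = 1.6852

1.6852


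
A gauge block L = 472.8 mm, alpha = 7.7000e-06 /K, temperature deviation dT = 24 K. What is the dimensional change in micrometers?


dL = L * alpha * dT
= 472.8 * 7.7000e-06 * 24
= 0.0873734 mm
dL_um = 0.0873734 * 1000 = 87.3734 um

87.3734


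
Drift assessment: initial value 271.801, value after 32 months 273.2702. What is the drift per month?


rate = (v2 - v1) / months
= (273.2702 - 271.801) / 32
= 1.4692 / 32
= 0.0459

0.0459


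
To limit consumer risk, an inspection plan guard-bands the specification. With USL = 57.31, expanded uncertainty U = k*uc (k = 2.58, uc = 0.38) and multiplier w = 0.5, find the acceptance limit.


U = k * uc = 2.58 * 0.38 = 0.9804
guard band g = w * U = 0.5 * 0.9804 = 0.4902
AL = USL - g = 57.31 - 0.4902
AL = 56.8198

56.8198


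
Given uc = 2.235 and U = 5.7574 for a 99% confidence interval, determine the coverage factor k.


k = U / uc
k = 5.7574 / 2.235
k = 2.576

2.576


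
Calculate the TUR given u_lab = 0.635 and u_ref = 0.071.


TUR = u_lab / u_ref
= 0.635 / 0.071
= 8.9437

8.9437


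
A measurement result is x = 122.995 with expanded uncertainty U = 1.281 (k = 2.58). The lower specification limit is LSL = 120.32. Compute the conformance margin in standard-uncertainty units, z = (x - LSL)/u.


u = U / k = 1.281 / 2.58 = 0.49651163
margin = |LSL - x| = |120.32 - 122.995| = 2.675
z = margin / u = 2.675 / 0.49651163
z = 5.3876

5.3876


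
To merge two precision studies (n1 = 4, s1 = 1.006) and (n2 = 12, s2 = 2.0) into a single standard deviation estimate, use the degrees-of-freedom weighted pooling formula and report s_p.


s_p = sqrt(((n1-1)*s1^2 + (n2-1)*s2^2) / (n1+n2-2))
numerator = (4-1)*1.006^2 + (12-1)*2.0^2 = 3.036108 + 44 = 47.036108
denominator = 4 + 12 - 2 = 14
s_p^2 = 47.036108 / 14 = 3.359722
s_p = sqrt(3.359722) = 1.8330

1.8330


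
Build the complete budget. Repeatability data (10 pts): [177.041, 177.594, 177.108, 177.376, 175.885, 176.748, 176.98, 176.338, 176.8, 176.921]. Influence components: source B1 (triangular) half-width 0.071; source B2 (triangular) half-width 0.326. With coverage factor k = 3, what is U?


mean = (177.041 + 177.594 + 177.108 + 177.376 + 175.885 + 176.748 + 176.98 + 176.338 + 176.8 + 176.921) / 10 = 176.8791
s = sqrt(sum((x - mean)^2)/(n-1)) = 0.48910382
u_A = s / sqrt(n) = 0.48910382 / sqrt(10) = 0.15466821
u_B1 = 0.071 / sqrt(6) = 0.028985629
u_B2 = 0.326 / sqrt(6) = 0.13308894
uc = sqrt(0.15466821^2 + 0.028985629^2 + 0.13308894^2) = 0.20609485
U = k * uc = 3 * 0.20609485
U = 0.6183

0.6183


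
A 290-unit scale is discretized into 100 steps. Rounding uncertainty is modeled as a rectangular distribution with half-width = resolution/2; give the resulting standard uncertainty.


resolution = range / divisions
resolution = 290 / 100 = 2.9
u_res = resolution / (2*sqrt(3))
u_res = 2.9 / 3.4641016
u_res = 0.8372

0.8372


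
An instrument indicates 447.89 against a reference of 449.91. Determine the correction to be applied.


Correction = standard - reading
= 449.91 - 447.89
= 2.0200

2.0200


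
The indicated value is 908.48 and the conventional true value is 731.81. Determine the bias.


Systematic error = measured - true
= 908.48 - 731.81
= 176.6700

176.6700


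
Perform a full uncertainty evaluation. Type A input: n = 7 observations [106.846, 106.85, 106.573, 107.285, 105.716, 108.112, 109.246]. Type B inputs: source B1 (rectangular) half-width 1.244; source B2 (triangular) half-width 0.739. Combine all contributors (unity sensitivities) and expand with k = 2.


mean = (106.846 + 106.85 + 106.573 + 107.285 + 105.716 + 108.112 + 109.246) / 7 = 107.2325714
s = sqrt(sum((x - mean)^2)/(n-1)) = 1.1446149
u_A = s / sqrt(n) = 1.1446149 / sqrt(7) = 0.43262377
u_B1 = 1.244 / sqrt(3) = 0.71822373
u_B2 = 0.739 / sqrt(6) = 0.30169549
uc = sqrt(0.43262377^2 + 0.71822373^2 + 0.30169549^2) = 0.89108295
U = k * uc = 2 * 0.89108295
U = 1.7822

1.7822


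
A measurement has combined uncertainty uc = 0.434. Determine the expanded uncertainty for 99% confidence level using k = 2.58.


U = k * uc
U = 2.58 * 0.434
U = 1.1197

1.1197


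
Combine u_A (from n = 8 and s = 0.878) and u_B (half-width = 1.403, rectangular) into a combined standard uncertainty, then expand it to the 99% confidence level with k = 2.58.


u_A = s / sqrt(n) = 0.878 / sqrt(8) = 0.31041988
u_B = half_width / sqrt(3) = 1.403 / sqrt(3) = 0.81002243
uc = sqrt(u_A^2 + u_B^2) = sqrt(0.31041988^2 + 0.81002243^2) = 0.86746576
U = k * uc = 2.58 * 0.86746576
U = 2.2381

2.2381


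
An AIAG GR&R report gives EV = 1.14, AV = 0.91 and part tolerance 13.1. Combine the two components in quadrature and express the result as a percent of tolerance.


GRR = sqrt(EV^2 + AV^2) = sqrt(1.14^2 + 0.91^2) = 1.4586638
%GRR = GRR / tol * 100 = 1.4586638 / 13.1 * 100
%GRR = 11.1348

11.1348


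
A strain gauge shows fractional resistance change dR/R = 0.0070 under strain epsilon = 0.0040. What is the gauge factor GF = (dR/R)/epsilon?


GF = (dR/R) / epsilon
= 0.0070 / 0.0040
= 1.7500

1.7500


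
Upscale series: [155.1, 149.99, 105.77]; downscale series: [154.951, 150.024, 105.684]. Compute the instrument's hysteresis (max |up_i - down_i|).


|155.1 - 154.951| = 0.1490
|149.99 - 150.024| = 0.0340
|105.77 - 105.684| = 0.0860
hysteresis = max(diffs) = 0.1490

0.1490


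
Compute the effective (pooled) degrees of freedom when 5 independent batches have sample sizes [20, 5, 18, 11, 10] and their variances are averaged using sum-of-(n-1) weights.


nu = sum_i (n_i - 1)
nu = ((20 - 1) + (5 - 1) + (18 - 1) + (11 - 1) + (10 - 1))
nu = 19 + 4 + 17 + 10 + 9
nu = 59

59


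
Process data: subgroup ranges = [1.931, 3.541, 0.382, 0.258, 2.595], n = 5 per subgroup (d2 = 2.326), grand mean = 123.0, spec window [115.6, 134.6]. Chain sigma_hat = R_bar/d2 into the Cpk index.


R_bar = (1.931 + 3.541 + 0.382 + 0.258 + 2.595) / 5 = 1.7414
sigma = R_bar / d2 = 1.7414 / 2.326 = 0.74866724
Cp = (USL - LSL)/(6*sigma) = (134.6 - 115.6)/(6*0.74866724) = 4.2297
Cpu = (134.6 - 123.0)/(3*0.74866724) = 5.1647
Cpl = (123.0 - 115.6)/(3*0.74866724) = 3.2947
Cpk = min(Cpu, Cpl) = 3.2947

3.2947


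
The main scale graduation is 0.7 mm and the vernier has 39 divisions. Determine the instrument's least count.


LC = MSD / n_div
= 0.7 / 39
= 0.0179

0.0179


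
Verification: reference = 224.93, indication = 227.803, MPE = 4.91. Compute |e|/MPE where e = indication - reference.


e = indication - reference = 227.803 - 224.93 = 2.8730
|e| = 2.8730
ratio = |e| / MPE = 2.8730 / 4.91
ratio = 0.5851

0.5851


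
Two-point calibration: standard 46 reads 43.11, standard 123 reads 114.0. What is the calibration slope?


slope = (y2 - y1) / (x2 - x1)
= (114.0 - 43.11) / (123 - 46)
= 70.8900 / 77
= 0.9206

0.9206


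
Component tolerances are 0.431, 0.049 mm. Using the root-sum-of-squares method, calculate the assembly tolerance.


RSS = sqrt(0.431^2 + 0.049^2)
= sqrt(0.188162)
= 0.4338

0.4338


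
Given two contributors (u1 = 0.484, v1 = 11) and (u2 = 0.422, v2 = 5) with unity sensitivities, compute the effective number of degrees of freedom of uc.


uc = sqrt(u1^2 + u2^2) = sqrt(0.484^2 + 0.422^2) = 0.64213706
v_eff = uc^4 / (u1^4/v1 + u2^4/v2)
= 0.64213706^4 / (0.484^4/11 + 0.422^4/5)
= 0.17002428 / 0.011331498
v_eff = 15.0046

15.0046


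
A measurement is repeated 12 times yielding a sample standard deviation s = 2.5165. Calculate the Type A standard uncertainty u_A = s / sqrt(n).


u_A = s / sqrt(n)
u_A = 2.5165 / sqrt(12)
u_A = 2.5165 / 3.4641016
u_A = 0.7265

0.7265


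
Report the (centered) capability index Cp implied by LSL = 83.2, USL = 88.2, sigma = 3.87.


Cp = (USL - LSL) / (6 * sigma)
= (88.2 - 83.2) / (6 * 3.87)
= 5.0000 / 23.2200
= 0.2153

0.2153


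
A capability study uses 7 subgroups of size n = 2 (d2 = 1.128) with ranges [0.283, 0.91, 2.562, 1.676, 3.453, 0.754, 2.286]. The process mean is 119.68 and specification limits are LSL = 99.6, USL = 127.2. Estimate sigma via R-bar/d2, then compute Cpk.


R_bar = (0.283 + 0.91 + 2.562 + 1.676 + 3.453 + 0.754 + 2.286) / 7 = 1.7034286
sigma = R_bar / d2 = 1.7034286 / 1.128 = 1.5101317
Cp = (USL - LSL)/(6*sigma) = (127.2 - 99.6)/(6*1.5101317) = 3.0461
Cpu = (127.2 - 119.68)/(3*1.5101317) = 1.6599
Cpl = (119.68 - 99.6)/(3*1.5101317) = 4.4323
Cpk = min(Cpu, Cpl) = 1.6599

1.6599


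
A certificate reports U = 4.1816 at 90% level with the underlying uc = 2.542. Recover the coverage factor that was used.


k = U / uc
k = 4.1816 / 2.542
k = 1.645

1.645


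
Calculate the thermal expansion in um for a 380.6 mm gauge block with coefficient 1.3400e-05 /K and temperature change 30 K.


dL = L * alpha * dT
= 380.6 * 1.3400e-05 * 30
= 0.1530012 mm
dL_um = 0.1530012 * 1000 = 153.0012 um

153.0012


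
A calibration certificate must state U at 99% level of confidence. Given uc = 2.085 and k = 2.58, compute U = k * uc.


U = k * uc
U = 2.58 * 2.085
U = 5.3793

5.3793


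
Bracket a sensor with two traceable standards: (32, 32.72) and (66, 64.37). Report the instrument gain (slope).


slope = (y2 - y1) / (x2 - x1)
= (64.37 - 32.72) / (66 - 32)
= 31.6500 / 34
= 0.9309

0.9309


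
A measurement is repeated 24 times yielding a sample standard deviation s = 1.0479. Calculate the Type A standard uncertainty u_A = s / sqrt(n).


u_A = s / sqrt(n)
u_A = 1.0479 / sqrt(24)
u_A = 1.0479 / 4.8989795
u_A = 0.2139

0.2139


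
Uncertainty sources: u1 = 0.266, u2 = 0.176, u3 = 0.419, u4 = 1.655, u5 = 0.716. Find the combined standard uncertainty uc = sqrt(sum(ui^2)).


uc = sqrt(0.266^2 + 0.176^2 + 0.419^2 + 1.655^2 + 0.716^2)
uc = sqrt(3.528974)
uc = 1.8786

1.8786


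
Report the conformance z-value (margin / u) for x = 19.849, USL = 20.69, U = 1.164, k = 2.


u = U / k = 1.164 / 2 = 0.582
margin = |USL - x| = |20.69 - 19.849| = 0.841
z = margin / u = 0.841 / 0.582
z = 1.4450

1.4450


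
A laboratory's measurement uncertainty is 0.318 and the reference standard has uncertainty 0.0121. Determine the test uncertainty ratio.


TUR = u_lab / u_ref
= 0.318 / 0.0121
= 26.2810

26.2810


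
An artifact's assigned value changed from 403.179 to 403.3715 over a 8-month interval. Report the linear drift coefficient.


rate = (v2 - v1) / months
= (403.3715 - 403.179) / 8
= 0.1925 / 8
= 0.0241

0.0241


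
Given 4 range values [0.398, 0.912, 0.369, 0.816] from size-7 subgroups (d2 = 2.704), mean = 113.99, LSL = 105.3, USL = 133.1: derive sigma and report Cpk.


R_bar = (0.398 + 0.912 + 0.369 + 0.816) / 4 = 0.62375
sigma = R_bar / d2 = 0.62375 / 2.704 = 0.23067678
Cp = (USL - LSL)/(6*sigma) = (133.1 - 105.3)/(6*0.23067678) = 20.0858
Cpu = (133.1 - 113.99)/(3*0.23067678) = 27.6144
Cpl = (113.99 - 105.3)/(3*0.23067678) = 12.5573
Cpk = min(Cpu, Cpl) = 12.5573

12.5573


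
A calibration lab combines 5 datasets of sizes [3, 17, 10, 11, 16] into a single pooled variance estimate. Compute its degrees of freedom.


nu = sum_i (n_i - 1)
nu = ((3 - 1) + (17 - 1) + (10 - 1) + (11 - 1) + (16 - 1))
nu = 2 + 16 + 9 + 10 + 15
nu = 52

52


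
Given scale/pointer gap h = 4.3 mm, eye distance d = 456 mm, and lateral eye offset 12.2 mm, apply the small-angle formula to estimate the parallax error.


error = h * offset / d
= 4.3 * 12.2 / 456
= 0.1150

0.1150


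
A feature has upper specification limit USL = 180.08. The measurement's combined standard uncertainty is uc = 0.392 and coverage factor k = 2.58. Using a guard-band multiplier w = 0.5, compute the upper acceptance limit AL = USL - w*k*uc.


U = k * uc = 2.58 * 0.392 = 1.01136
guard band g = w * U = 0.5 * 1.01136 = 0.50568
AL = USL - g = 180.08 - 0.50568
AL = 179.5743

179.5743


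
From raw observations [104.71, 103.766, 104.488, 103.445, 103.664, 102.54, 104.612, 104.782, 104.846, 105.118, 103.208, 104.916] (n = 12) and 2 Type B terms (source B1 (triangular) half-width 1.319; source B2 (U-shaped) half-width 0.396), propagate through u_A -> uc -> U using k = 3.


mean = (104.71 + 103.766 + 104.488 + 103.445 + 103.664 + 102.54 + 104.612 + 104.782 + 104.846 + 105.118 + 103.208 + 104.916) / 12 = 104.1745833
s = sqrt(sum((x - mean)^2)/(n-1)) = 0.82029911
u_A = s / sqrt(n) = 0.82029911 / sqrt(12) = 0.23679996
u_B1 = 1.319 / sqrt(6) = 0.5384795
u_B2 = 0.396 / sqrt(2) = 0.28001429
uc = sqrt(0.23679996^2 + 0.5384795^2 + 0.28001429^2) = 0.65149244
U = k * uc = 3 * 0.65149244
U = 1.9545

1.9545


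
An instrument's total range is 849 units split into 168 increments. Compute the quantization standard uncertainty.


resolution = range / divisions
resolution = 849 / 168 = 5.0535714
u_res = resolution / (2*sqrt(3))
u_res = 5.0535714 / 3.4641016
u_res = 1.4588

1.4588


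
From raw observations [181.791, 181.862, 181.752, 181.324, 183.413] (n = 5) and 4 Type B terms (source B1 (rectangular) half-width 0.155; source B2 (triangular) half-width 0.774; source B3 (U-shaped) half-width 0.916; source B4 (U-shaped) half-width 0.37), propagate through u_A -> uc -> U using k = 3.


mean = (181.791 + 181.862 + 181.752 + 181.324 + 183.413) / 5 = 182.0284
s = sqrt(sum((x - mean)^2)/(n-1)) = 0.80214419
u_A = s / sqrt(n) = 0.80214419 / sqrt(5) = 0.35872979
u_B1 = 0.155 / sqrt(3) = 0.089489292
u_B2 = 0.774 / sqrt(6) = 0.31598418
u_B3 = 0.916 / sqrt(2) = 0.64770981
u_B4 = 0.37 / sqrt(2) = 0.26162951
uc = sqrt(0.35872979^2 + 0.089489292^2 + 0.31598418^2 + 0.64770981^2 + 0.26162951^2) = 0.85118705
U = k * uc = 3 * 0.85118705
U = 2.5536

2.5536


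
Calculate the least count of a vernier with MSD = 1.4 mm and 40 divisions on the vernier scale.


LC = MSD / n_div
= 1.4 / 40
= 0.0350

0.0350


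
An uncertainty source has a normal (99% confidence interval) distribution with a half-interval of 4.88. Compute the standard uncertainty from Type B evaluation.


u_B = half_width / 2.576
u_B = 4.88 / 2.576
u_B = 1.8944

1.8944


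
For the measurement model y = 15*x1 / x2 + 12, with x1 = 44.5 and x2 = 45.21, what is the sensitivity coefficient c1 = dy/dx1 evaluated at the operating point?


y = 15*x1 / x2 + 12
dy/dx1 = 15/x2
Evaluate at x2 = 45.21: c1 = 15 / 45.21
c1 = 0.3318

0.3318


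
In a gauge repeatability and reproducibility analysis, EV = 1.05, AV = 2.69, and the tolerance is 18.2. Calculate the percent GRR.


GRR = sqrt(EV^2 + AV^2) = sqrt(1.05^2 + 2.69^2) = 2.8876634
%GRR = GRR / tol * 100 = 2.8876634 / 18.2 * 100
%GRR = 15.8663

15.8663


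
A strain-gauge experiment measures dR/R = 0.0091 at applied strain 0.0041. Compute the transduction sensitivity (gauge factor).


GF = (dR/R) / epsilon
= 0.0091 / 0.0041
= 2.2195

2.2195


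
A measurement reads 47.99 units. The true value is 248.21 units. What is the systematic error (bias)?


Systematic error = measured - true
= 47.99 - 248.21
= -200.2200

-200.2200


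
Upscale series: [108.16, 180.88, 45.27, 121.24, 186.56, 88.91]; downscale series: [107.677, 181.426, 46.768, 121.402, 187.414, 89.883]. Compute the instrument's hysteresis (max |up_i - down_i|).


|108.16 - 107.677| = 0.4830
|180.88 - 181.426| = 0.5460
|45.27 - 46.768| = 1.4980
|121.24 - 121.402| = 0.1620
|186.56 - 187.414| = 0.8540
|88.91 - 89.883| = 0.9730
hysteresis = max(diffs) = 1.4980

1.4980


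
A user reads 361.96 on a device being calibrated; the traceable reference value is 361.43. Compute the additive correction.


Correction = standard - reading
= 361.43 - 361.96
= -0.5300

-0.5300


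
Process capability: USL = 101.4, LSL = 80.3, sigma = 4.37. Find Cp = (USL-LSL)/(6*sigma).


Cp = (USL - LSL) / (6 * sigma)
= (101.4 - 80.3) / (6 * 4.37)
= 21.1000 / 26.2200
= 0.8047

0.8047


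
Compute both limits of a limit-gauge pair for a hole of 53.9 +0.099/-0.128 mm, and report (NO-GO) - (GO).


GO = nominal - lower_tol (smallest hole = maximum material condition)
GO = 53.9 - 0.128 = 53.772
NO-GO = nominal + upper_tol (largest hole = least material condition)
NO-GO = 53.9 + 0.099 = 53.999
spread = NO-GO - GO = 53.999 - 53.772 = 0.2270

0.2270


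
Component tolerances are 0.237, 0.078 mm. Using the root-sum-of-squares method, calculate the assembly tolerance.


RSS = sqrt(0.237^2 + 0.078^2)
= sqrt(0.062253)
= 0.2495

0.2495


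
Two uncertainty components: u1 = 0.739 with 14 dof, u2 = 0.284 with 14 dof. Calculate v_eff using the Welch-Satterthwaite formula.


uc = sqrt(u1^2 + u2^2) = sqrt(0.739^2 + 0.284^2) = 0.79169249
v_eff = uc^4 / (u1^4/v1 + u2^4/v2)
= 0.79169249^4 / (0.739^4/14 + 0.284^4/14)
= 0.39284941 / 0.02176811
v_eff = 18.0470

18.0470


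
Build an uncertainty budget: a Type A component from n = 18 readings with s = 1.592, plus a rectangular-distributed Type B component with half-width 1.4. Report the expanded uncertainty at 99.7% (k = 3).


u_A = s / sqrt(n) = 1.592 / sqrt(18) = 0.375238
u_B = half_width / sqrt(3) = 1.4 / sqrt(3) = 0.80829038
uc = sqrt(u_A^2 + u_B^2) = sqrt(0.375238^2 + 0.80829038^2) = 0.89114359
U = k * uc = 3 * 0.89114359
U = 2.6734

2.6734


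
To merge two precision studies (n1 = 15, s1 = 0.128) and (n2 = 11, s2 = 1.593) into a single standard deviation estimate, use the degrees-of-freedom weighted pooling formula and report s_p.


s_p = sqrt(((n1-1)*s1^2 + (n2-1)*s2^2) / (n1+n2-2))
numerator = (15-1)*0.128^2 + (11-1)*1.593^2 = 0.229376 + 25.37649 = 25.605866
denominator = 15 + 11 - 2 = 24
s_p^2 = 25.605866 / 24 = 1.0669111
s_p = sqrt(1.0669111) = 1.0329

1.0329


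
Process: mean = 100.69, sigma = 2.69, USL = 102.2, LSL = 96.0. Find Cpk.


Cpu = (USL - mean) / (3*sigma) = (102.2 - 100.69) / (3*2.69) = 0.1871
Cpl = (mean - LSL) / (3*sigma) = (100.69 - 96.0) / (3*2.69) = 0.5812
Cpk = min(Cpu, Cpl) = 0.1871

0.1871


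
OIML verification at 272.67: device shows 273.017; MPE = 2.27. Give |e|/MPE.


e = indication - reference = 273.017 - 272.67 = 0.3470
|e| = 0.3470
ratio = |e| / MPE = 0.3470 / 2.27
ratio = 0.1529

0.1529


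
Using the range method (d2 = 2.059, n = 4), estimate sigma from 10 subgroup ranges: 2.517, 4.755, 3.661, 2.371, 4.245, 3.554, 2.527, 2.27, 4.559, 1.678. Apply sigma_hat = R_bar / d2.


R_bar = (2.517 + 4.755 + 3.661 + 2.371 + 4.245 + 3.554 + 2.527 + 2.27 + 4.559 + 1.678) / 10
R_bar = 32.137 / 10 = 3.2137
sigma_hat = R_bar / d2 = 3.2137 / 2.059 = 1.5608

1.5608


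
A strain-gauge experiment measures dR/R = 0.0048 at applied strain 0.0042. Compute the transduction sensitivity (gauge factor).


GF = (dR/R) / epsilon
= 0.0048 / 0.0042
= 1.1429

1.1429


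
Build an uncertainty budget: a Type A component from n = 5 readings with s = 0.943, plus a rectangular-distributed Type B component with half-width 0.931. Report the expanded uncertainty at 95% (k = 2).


u_A = s / sqrt(n) = 0.943 / sqrt(5) = 0.42172242
u_B = half_width / sqrt(3) = 0.931 / sqrt(3) = 0.5375131
uc = sqrt(u_A^2 + u_B^2) = sqrt(0.42172242^2 + 0.5375131^2) = 0.68320578
U = k * uc = 2 * 0.68320578
U = 1.3664

1.3664


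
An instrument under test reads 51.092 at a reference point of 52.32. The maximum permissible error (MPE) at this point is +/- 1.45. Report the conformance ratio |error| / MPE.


e = indication - reference = 51.092 - 52.32 = -1.2280
|e| = 1.2280
ratio = |e| / MPE = 1.2280 / 1.45
ratio = 0.8469

0.8469


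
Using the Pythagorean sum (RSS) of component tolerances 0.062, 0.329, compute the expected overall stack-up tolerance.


RSS = sqrt(0.062^2 + 0.329^2)
= sqrt(0.112085)
= 0.3348

0.3348


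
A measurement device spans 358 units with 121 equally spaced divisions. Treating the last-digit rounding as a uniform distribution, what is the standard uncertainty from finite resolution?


resolution = range / divisions
resolution = 358 / 121 = 2.9586777
u_res = resolution / (2*sqrt(3))
u_res = 2.9586777 / 3.4641016
u_res = 0.8541

0.8541


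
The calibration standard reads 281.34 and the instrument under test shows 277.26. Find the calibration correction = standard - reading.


Correction = standard - reading
= 281.34 - 277.26
= 4.0800

4.0800


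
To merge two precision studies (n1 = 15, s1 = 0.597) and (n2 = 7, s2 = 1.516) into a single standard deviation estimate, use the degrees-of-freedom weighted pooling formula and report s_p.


s_p = sqrt(((n1-1)*s1^2 + (n2-1)*s2^2) / (n1+n2-2))
numerator = (15-1)*0.597^2 + (7-1)*1.516^2 = 4.989726 + 13.789536 = 18.779262
denominator = 15 + 7 - 2 = 20
s_p^2 = 18.779262 / 20 = 0.9389631
s_p = sqrt(0.9389631) = 0.9690

0.9690


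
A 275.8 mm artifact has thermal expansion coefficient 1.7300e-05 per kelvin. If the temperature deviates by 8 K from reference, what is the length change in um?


dL = L * alpha * dT
= 275.8 * 1.7300e-05 * 8
= 0.0381707 mm
dL_um = 0.0381707 * 1000 = 38.1707 um

38.1707


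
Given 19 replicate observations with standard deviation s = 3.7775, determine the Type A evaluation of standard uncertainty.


u_A = s / sqrt(n)
u_A = 3.7775 / sqrt(19)
u_A = 3.7775 / 4.3588989
u_A = 0.8666

0.8666


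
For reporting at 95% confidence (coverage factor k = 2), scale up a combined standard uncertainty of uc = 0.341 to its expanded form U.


U = k * uc
U = 2 * 0.341
U = 0.6820

0.6820


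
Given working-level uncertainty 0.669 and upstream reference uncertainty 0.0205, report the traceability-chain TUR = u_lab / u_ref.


TUR = u_lab / u_ref
= 0.669 / 0.0205
= 32.6341

32.6341


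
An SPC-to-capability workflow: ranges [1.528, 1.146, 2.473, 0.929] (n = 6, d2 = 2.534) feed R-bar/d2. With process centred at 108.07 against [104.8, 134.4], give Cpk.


R_bar = (1.528 + 1.146 + 2.473 + 0.929) / 4 = 1.519
sigma = R_bar / d2 = 1.519 / 2.534 = 0.59944751
Cp = (USL - LSL)/(6*sigma) = (134.4 - 104.8)/(6*0.59944751) = 8.2298
Cpu = (134.4 - 108.07)/(3*0.59944751) = 14.6413
Cpl = (108.07 - 104.8)/(3*0.59944751) = 1.8183
Cpk = min(Cpu, Cpl) = 1.8183

1.8183


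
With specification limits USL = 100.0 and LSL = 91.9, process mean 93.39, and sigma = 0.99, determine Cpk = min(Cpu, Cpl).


Cpu = (USL - mean) / (3*sigma) = (100.0 - 93.39) / (3*0.99) = 2.2256
Cpl = (mean - LSL) / (3*sigma) = (93.39 - 91.9) / (3*0.99) = 0.5017
Cpk = min(Cpu, Cpl) = 0.5017

0.5017


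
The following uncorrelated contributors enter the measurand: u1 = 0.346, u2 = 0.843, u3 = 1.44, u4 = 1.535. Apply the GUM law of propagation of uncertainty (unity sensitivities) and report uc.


uc = sqrt(0.346^2 + 0.843^2 + 1.44^2 + 1.535^2)
uc = sqrt(5.26019)
uc = 2.2935

2.2935


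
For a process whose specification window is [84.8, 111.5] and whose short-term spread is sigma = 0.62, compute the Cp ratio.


Cp = (USL - LSL) / (6 * sigma)
= (111.5 - 84.8) / (6 * 0.62)
= 26.7000 / 3.7200
= 7.1774

7.1774


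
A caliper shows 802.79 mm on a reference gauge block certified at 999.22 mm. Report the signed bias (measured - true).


Systematic error = measured - true
= 802.79 - 999.22
= -196.4300

-196.4300


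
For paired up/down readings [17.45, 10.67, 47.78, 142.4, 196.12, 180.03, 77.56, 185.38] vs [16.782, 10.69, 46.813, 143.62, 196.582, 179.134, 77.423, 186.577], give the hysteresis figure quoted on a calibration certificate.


|17.45 - 16.782| = 0.6680
|10.67 - 10.69| = 0.0200
|47.78 - 46.813| = 0.9670
|142.4 - 143.62| = 1.2200
|196.12 - 196.582| = 0.4620
|180.03 - 179.134| = 0.8960
|77.56 - 77.423| = 0.1370
|185.38 - 186.577| = 1.1970
hysteresis = max(diffs) = 1.2200

1.2200


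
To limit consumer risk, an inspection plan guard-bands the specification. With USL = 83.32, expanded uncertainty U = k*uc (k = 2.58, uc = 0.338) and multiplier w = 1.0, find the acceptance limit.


U = k * uc = 2.58 * 0.338 = 0.87204
guard band g = w * U = 1.0 * 0.87204 = 0.87204
AL = USL - g = 83.32 - 0.87204
AL = 82.4480

82.4480


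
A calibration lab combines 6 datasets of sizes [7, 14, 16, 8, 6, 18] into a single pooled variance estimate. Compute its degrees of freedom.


nu = sum_i (n_i - 1)
nu = ((7 - 1) + (14 - 1) + (16 - 1) + (8 - 1) + (6 - 1) + (18 - 1))
nu = 6 + 13 + 15 + 7 + 5 + 17
nu = 63

63


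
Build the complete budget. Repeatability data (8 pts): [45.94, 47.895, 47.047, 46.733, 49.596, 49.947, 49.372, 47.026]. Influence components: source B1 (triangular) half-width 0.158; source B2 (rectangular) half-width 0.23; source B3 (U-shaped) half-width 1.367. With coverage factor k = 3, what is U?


mean = (45.94 + 47.895 + 47.047 + 46.733 + 49.596 + 49.947 + 49.372 + 47.026) / 8 = 47.9445
s = sqrt(sum((x - mean)^2)/(n-1)) = 1.5077214
u_A = s / sqrt(n) = 1.5077214 / sqrt(8) = 0.53306001
u_B1 = 0.158 / sqrt(6) = 0.06450323
u_B2 = 0.23 / sqrt(3) = 0.13279056
u_B3 = 1.367 / sqrt(2) = 0.96661497
uc = sqrt(0.53306001^2 + 0.06450323^2 + 0.13279056^2 + 0.96661497^2) = 1.1136837
U = k * uc = 3 * 1.1136837
U = 3.3411

3.3411
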